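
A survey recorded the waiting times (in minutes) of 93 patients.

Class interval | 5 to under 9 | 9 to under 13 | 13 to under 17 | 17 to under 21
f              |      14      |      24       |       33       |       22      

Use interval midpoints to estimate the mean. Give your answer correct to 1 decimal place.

Midpoints: 7, 11, 15, 19
Σfm = 14×7 + 24×11 + 33×15 + 22×19 = 1275
n = Σf = 93
Mean = 1275 / 93 = 13.7097

13.7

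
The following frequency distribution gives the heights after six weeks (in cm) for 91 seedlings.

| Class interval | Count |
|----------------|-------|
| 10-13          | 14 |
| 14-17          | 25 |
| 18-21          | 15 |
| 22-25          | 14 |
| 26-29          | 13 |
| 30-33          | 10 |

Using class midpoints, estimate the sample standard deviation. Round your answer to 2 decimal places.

Midpoints: 11.5, 15.5, 19.5, 23.5, 27.5, 31.5
n = 91, Σfm = 1842.5, mean = 20.2473
Σfm² = 41046.75
Σf(m − x̄)² = Σfm² − (Σfm)²/n = 41046.75 − 1842.5²/91 = 3741.1868
Sample variance = 3741.1868 / 90 = 41.5687
Standard deviation = √41.5687 = 6.4474

6.45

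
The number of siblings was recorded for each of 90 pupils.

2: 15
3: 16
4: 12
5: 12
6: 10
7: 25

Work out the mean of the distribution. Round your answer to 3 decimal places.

Values: 2, 3, 4, 5, 6, 7
Σfx = 15×2 + 16×3 + 12×4 + 12×5 + 10×6 + 25×7 = 421
n = Σf = 90
Mean = 421 / 90 = 4.6778

4.678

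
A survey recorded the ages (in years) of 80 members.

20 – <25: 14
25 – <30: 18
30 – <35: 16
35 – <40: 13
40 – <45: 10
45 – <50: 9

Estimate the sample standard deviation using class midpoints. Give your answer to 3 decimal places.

8.065

Midpoints: 22.5, 27.5, 32.5, 37.5, 42.5, 47.5
n = 80, Σfm = 2670, mean = 33.3750
Σfm² = 94250
Σf(m − x̄)² = Σfm² − (Σfm)²/n = 94250 − 2670²/80 = 5138.7500
Sample variance = 5138.7500 / 79 = 65.0475
Standard deviation = √65.0475 = 8.0652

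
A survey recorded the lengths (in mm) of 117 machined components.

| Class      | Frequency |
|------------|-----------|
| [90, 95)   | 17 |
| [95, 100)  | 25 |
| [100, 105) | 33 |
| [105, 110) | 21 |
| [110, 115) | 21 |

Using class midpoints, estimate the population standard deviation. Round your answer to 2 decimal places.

Midpoints: 92.5, 97.5, 102.5, 107.5, 112.5
n = 117, Σfm = 12012.5, mean = 102.6709
Σfm² = 1238281.25
Σf(m − x̄)² = Σfm² − (Σfm)²/n = 1238281.25 − 12012.5²/117 = 4946.5812
Population variance = 4946.5812 / 117 = 42.2785
Standard deviation = √42.2785 = 6.5022

6.50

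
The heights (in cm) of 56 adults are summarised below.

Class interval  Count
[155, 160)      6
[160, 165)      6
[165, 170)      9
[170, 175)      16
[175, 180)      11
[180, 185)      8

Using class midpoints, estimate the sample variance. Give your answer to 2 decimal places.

Midpoints: 157.5, 162.5, 167.5, 172.5, 177.5, 182.5
n = 56, Σfm = 9600, mean = 171.4286
Σfm² = 1648900
Σf(m − x̄)² = Σfm² − (Σfm)²/n = 1648900 − 9600²/56 = 3185.7143
Sample variance = 3185.7143 / 55 = 57.9221

57.92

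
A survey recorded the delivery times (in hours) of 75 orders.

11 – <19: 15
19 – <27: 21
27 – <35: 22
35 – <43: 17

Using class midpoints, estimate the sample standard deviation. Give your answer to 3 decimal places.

8.451

Midpoints: 15, 23, 31, 39
n = 75, Σfm = 2053, mean = 27.3733
Σfm² = 61483
Σf(m − x̄)² = Σfm² − (Σfm)²/n = 61483 − 2053²/75 = 5285.5467
Sample variance = 5285.5467 / 74 = 71.4263
Standard deviation = √71.4263 = 8.4514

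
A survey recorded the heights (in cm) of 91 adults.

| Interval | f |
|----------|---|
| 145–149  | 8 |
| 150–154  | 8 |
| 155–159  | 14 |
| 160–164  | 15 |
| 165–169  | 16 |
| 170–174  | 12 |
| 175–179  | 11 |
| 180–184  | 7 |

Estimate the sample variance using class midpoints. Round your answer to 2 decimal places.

102.42

Midpoints: 147, 152, 157, 162, 167, 172, 177, 182
n = 91, Σfm = 14977, mean = 164.5824
Σfm² = 2474169
Σf(m − x̄)² = Σfm² − (Σfm)²/n = 2474169 − 14977²/91 = 9218.1319
Sample variance = 9218.1319 / 90 = 102.4237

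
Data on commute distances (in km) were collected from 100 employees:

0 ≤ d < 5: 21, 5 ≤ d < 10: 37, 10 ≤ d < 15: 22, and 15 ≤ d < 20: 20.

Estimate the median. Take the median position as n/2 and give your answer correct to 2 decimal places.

Cumulative frequencies: 21, 58, 80, 100
n = 100; position = n/2 = 50.
This falls in the class 5 ≤ d < 10: L = 5, F = 21, f = 37, h = 5.
Median ≈ 5 + ((50 − 21) / 37) × 5 = 8.9189

8.92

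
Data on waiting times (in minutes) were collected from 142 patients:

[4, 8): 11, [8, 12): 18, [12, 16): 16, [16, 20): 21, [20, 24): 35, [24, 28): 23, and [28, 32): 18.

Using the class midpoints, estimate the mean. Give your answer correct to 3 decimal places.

Midpoints: 6, 10, 14, 18, 22, 26, 30
Σfm = 11×6 + 18×10 + 16×14 + 21×18 + 35×22 + 23×26 + 18×30 = 2756
n = Σf = 142
Mean = 2756 / 142 = 19.4085

19.408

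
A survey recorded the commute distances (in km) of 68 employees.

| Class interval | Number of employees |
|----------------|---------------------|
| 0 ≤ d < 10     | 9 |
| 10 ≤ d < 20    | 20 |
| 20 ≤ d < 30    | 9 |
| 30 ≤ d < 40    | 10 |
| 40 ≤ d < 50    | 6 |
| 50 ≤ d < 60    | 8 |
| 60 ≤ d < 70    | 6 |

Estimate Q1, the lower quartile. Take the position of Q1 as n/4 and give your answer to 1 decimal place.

14.0

Cumulative frequencies: 9, 29, 38, 48, 54, 62, 68
n = 68; position = n/4 = 17.
This falls in the class 10 ≤ d < 20: L = 10, F = 9, f = 20, h = 10.
Lower quartile ≈ 10 + ((17 − 9) / 20) × 10 = 14.0000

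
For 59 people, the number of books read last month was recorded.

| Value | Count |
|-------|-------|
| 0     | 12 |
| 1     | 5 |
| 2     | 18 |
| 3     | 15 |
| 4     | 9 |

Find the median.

Cumulative frequencies: 12, 17, 35, 50, 59
n = 59, so the median is the value in position (n+1)/2 = 30.
Position 30 falls at value 2.

2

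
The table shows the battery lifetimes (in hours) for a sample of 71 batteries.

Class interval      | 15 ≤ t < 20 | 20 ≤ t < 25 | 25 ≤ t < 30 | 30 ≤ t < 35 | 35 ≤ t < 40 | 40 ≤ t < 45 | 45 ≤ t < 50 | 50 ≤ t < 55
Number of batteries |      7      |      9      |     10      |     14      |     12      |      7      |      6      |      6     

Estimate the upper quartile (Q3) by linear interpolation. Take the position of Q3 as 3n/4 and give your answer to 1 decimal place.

Cumulative frequencies: 7, 16, 26, 40, 52, 59, 65, 71
n = 71; position = 3n/4 = 53.25.
This falls in the class 40 ≤ t < 45: L = 40, F = 52, f = 7, h = 5.
Upper quartile ≈ 40 + ((53.25 − 52) / 7) × 5 = 40.8929

40.9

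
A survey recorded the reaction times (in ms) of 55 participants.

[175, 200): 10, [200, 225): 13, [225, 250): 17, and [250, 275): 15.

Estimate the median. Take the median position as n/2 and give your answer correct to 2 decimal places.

Cumulative frequencies: 10, 23, 40, 55
n = 55; position = n/2 = 27.5.
This falls in the class [225, 250): L = 225, F = 23, f = 17, h = 25.
Median ≈ 225 + ((27.5 − 23) / 17) × 25 = 231.6176

231.62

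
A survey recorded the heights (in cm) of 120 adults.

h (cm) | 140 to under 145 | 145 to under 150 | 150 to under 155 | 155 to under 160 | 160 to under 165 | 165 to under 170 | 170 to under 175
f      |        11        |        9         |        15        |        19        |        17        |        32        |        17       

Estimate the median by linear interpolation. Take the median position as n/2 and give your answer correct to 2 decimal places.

161.76

Cumulative frequencies: 11, 20, 35, 54, 71, 103, 120
n = 120; position = n/2 = 60.
This falls in the class 160 to under 165: L = 160, F = 54, f = 17, h = 5.
Median ≈ 160 + ((60 − 54) / 17) × 5 = 161.7647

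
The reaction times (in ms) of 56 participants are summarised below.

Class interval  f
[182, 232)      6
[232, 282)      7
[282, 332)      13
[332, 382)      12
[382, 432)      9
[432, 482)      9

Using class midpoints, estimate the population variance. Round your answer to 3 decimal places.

5991.709

Midpoints: 207, 257, 307, 357, 407, 457
n = 56, Σfm = 19092, mean = 340.9286
Σfm² = 6844544
Σf(m − x̄)² = Σfm² − (Σfm)²/n = 6844544 − 19092²/56 = 335535.7143
Population variance = 335535.7143 / 56 = 5991.7092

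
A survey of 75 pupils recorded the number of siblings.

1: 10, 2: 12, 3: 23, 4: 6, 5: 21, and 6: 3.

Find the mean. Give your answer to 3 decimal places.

3.333

Values: 1, 2, 3, 4, 5, 6
Σfx = 10×1 + 12×2 + 23×3 + 6×4 + 21×5 + 3×6 = 250
n = Σf = 75
Mean = 250 / 75 = 3.3333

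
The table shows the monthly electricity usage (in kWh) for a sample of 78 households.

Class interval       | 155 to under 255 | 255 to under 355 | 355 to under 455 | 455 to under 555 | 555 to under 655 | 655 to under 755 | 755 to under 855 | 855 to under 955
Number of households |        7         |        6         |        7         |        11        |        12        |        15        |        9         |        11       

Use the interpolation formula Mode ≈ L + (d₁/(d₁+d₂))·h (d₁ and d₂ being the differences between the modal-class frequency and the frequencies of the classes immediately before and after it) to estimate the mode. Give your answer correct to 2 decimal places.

688.33

Modal class: 655 to under 755 (highest frequency 15).
d₁ = 15 − 12 = 3, d₂ = 15 − 9 = 6
Mode ≈ 655 + (3/(3+6)) × 100 = 655 + 33.3333 = 688.3333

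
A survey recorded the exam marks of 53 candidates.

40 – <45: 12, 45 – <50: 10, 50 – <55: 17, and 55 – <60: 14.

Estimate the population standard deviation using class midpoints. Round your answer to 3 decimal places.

5.514

Midpoints: 42.5, 47.5, 52.5, 57.5
n = 53, Σfm = 2682.5, mean = 50.6132
Σfm² = 137381.25
Σf(m − x̄)² = Σfm² − (Σfm)²/n = 137381.25 − 2682.5²/53 = 1611.3208
Population variance = 1611.3208 / 53 = 30.4023
Standard deviation = √30.4023 = 5.5138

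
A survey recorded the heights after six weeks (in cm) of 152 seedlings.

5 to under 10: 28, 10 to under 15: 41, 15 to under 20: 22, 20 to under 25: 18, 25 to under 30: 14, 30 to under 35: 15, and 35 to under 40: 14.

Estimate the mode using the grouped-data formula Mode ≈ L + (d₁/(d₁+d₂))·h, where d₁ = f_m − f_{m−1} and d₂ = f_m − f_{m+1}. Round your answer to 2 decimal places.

Modal class: 10 to under 15 (highest frequency 41).
d₁ = 41 − 28 = 13, d₂ = 41 − 22 = 19
Mode ≈ 10 + (13/(13+19)) × 5 = 10 + 2.0312 = 12.0312

12.03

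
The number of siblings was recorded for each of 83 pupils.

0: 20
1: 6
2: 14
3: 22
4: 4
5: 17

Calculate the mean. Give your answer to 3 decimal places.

Values: 0, 1, 2, 3, 4, 5
Σfx = 20×0 + 6×1 + 14×2 + 22×3 + 4×4 + 17×5 = 201
n = Σf = 83
Mean = 201 / 83 = 2.4217

2.422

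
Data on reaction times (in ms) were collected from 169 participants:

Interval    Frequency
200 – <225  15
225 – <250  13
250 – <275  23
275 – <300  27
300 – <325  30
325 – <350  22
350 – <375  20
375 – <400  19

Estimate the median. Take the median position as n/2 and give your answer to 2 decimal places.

Cumulative frequencies: 15, 28, 51, 78, 108, 130, 150, 169
n = 169; position = n/2 = 84.5.
This falls in the class 300 – <325: L = 300, F = 78, f = 30, h = 25.
Median ≈ 300 + ((84.5 − 78) / 30) × 25 = 305.4167

305.42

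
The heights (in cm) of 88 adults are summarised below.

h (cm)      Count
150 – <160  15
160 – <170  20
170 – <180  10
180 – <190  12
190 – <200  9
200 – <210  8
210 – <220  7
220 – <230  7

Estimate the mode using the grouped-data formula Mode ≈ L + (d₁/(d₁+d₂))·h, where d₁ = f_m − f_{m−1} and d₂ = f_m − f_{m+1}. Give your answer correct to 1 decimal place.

Modal class: 160 – <170 (highest frequency 20).
d₁ = 20 − 15 = 5, d₂ = 20 − 10 = 10
Mode ≈ 160 + (5/(5+10)) × 10 = 160 + 3.3333 = 163.3333

163.3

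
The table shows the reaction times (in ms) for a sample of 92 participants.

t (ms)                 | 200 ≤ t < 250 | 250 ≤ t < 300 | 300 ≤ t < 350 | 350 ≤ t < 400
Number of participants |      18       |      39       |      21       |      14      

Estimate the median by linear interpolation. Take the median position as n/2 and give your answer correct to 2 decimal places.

Cumulative frequencies: 18, 57, 78, 92
n = 92; position = n/2 = 46.
This falls in the class 250 ≤ t < 300: L = 250, F = 18, f = 39, h = 50.
Median ≈ 250 + ((46 − 18) / 39) × 50 = 285.8974

285.90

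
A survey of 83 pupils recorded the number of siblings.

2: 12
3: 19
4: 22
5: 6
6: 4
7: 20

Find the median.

Cumulative frequencies: 12, 31, 53, 59, 63, 83
n = 83, so the median is the value in position (n+1)/2 = 42.
Position 42 falls at value 4.

4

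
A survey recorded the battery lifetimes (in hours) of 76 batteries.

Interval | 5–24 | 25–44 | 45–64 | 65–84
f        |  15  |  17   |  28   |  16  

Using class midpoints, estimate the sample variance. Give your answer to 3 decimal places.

428.561

Midpoints: 14.5, 34.5, 54.5, 74.5
n = 76, Σfm = 3522, mean = 46.3421
Σfm² = 195359
Σf(m − x̄)² = Σfm² − (Σfm)²/n = 195359 − 3522²/76 = 32142.1053
Sample variance = 32142.1053 / 75 = 428.5614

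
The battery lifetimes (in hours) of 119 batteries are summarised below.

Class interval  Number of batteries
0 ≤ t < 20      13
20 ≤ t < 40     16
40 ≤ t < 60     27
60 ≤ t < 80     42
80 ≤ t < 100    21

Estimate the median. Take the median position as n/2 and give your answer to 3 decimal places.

61.667

Cumulative frequencies: 13, 29, 56, 98, 119
n = 119; position = n/2 = 59.5.
This falls in the class 60 ≤ t < 80: L = 60, F = 56, f = 42, h = 20.
Median ≈ 60 + ((59.5 − 56) / 42) × 20 = 61.6667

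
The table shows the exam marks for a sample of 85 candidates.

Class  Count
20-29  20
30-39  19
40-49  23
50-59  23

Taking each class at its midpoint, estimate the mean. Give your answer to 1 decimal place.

40.3

Midpoints: 24.5, 34.5, 44.5, 54.5
Σfm = 20×24.5 + 19×34.5 + 23×44.5 + 23×54.5 = 3422.5
n = Σf = 85
Mean = 3422.5 / 85 = 40.2647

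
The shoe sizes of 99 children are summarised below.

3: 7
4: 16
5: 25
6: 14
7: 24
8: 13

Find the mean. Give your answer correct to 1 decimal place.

5.7

Values: 3, 4, 5, 6, 7, 8
Σfx = 7×3 + 16×4 + 25×5 + 14×6 + 24×7 + 13×8 = 566
n = Σf = 99
Mean = 566 / 99 = 5.7172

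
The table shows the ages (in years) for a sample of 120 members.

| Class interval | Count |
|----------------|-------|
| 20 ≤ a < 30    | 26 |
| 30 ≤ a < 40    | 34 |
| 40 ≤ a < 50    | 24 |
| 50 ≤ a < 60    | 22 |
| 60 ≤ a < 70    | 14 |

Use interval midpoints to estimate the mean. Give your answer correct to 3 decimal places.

42.000

Midpoints: 25, 35, 45, 55, 65
Σfm = 26×25 + 34×35 + 24×45 + 22×55 + 14×65 = 5040
n = Σf = 120
Mean = 5040 / 120 = 42.0000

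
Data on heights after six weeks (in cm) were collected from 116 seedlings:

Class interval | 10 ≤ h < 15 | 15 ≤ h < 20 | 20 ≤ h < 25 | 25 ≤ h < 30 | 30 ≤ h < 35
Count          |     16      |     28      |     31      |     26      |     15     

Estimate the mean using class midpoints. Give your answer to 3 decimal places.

Midpoints: 12.5, 17.5, 22.5, 27.5, 32.5
Σfm = 16×12.5 + 28×17.5 + 31×22.5 + 26×27.5 + 15×32.5 = 2590
n = Σf = 116
Mean = 2590 / 116 = 22.3276

22.328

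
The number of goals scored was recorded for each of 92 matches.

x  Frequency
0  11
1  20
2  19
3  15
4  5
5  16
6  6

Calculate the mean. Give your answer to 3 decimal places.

Values: 0, 1, 2, 3, 4, 5, 6
Σfx = 11×0 + 20×1 + 19×2 + 15×3 + 5×4 + 16×5 + 6×6 = 239
n = Σf = 92
Mean = 239 / 92 = 2.5978

2.598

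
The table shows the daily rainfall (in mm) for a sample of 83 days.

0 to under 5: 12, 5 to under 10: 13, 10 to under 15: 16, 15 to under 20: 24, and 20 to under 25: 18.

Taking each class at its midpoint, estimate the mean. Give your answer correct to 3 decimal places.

Midpoints: 2.5, 7.5, 12.5, 17.5, 22.5
Σfm = 12×2.5 + 13×7.5 + 16×12.5 + 24×17.5 + 18×22.5 = 1152.5
n = Σf = 83
Mean = 1152.5 / 83 = 13.8855

13.886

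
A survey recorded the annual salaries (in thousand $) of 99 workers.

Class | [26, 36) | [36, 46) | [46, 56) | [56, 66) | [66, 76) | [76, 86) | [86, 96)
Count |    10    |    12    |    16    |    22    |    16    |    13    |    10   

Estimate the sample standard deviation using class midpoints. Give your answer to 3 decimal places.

17.842

Midpoints: 31, 41, 51, 61, 71, 81, 91
n = 99, Σfm = 6059, mean = 61.2020
Σfm² = 402019
Σf(m − x̄)² = Σfm² − (Σfm)²/n = 402019 − 6059²/99 = 31195.9596
Sample variance = 31195.9596 / 98 = 318.3261
Standard deviation = √318.3261 = 17.8417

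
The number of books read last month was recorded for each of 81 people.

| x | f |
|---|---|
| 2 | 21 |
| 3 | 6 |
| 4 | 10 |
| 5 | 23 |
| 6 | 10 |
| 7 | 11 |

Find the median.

Cumulative frequencies: 21, 27, 37, 60, 70, 81
n = 81, so the median is the value in position (n+1)/2 = 41.
Position 41 falls at value 5.

5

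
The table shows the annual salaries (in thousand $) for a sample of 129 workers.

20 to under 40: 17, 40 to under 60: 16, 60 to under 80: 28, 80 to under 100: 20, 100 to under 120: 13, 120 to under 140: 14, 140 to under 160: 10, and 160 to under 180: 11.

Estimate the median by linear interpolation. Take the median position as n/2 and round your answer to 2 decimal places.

83.50

Cumulative frequencies: 17, 33, 61, 81, 94, 108, 118, 129
n = 129; position = n/2 = 64.5.
This falls in the class 80 to under 100: L = 80, F = 61, f = 20, h = 20.
Median ≈ 80 + ((64.5 − 61) / 20) × 20 = 83.5000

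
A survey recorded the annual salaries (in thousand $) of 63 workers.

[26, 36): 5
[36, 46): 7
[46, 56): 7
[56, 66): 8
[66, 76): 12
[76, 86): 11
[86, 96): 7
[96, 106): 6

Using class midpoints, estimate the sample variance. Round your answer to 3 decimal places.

Midpoints: 31, 41, 51, 61, 71, 81, 91, 101
n = 63, Σfm = 4273, mean = 67.8254
Σfm² = 316383
Σf(m − x̄)² = Σfm² − (Σfm)²/n = 316383 − 4273²/63 = 26565.0794
Sample variance = 26565.0794 / 62 = 428.4690

428.469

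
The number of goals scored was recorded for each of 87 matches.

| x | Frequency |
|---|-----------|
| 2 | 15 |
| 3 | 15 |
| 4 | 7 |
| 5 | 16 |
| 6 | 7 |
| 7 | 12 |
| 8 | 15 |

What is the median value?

5

Cumulative frequencies: 15, 30, 37, 53, 60, 72, 87
n = 87, so the median is the value in position (n+1)/2 = 44.
Position 44 falls at value 5.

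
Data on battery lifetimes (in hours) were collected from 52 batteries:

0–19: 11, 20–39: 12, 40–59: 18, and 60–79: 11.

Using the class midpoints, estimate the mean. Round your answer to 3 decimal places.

Midpoints: 9.5, 29.5, 49.5, 69.5
Σfm = 11×9.5 + 12×29.5 + 18×49.5 + 11×69.5 = 2114
n = Σf = 52
Mean = 2114 / 52 = 40.6538

40.654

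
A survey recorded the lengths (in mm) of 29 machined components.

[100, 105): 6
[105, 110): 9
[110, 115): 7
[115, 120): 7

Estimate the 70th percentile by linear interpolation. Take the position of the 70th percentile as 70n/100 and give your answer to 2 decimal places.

Cumulative frequencies: 6, 15, 22, 29
n = 29; position = 70n/100 = 20.3.
This falls in the class [110, 115): L = 110, F = 15, f = 7, h = 5.
70th percentile ≈ 110 + ((20.3 − 15) / 7) × 5 = 113.7857

113.79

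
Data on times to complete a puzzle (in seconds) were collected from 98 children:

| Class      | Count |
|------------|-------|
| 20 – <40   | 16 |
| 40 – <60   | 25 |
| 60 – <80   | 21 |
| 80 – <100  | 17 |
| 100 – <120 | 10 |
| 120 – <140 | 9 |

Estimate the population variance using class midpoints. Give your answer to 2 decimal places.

924.49

Midpoints: 30, 50, 70, 90, 110, 130
n = 98, Σfm = 7000, mean = 71.4286
Σfm² = 590600
Σf(m − x̄)² = Σfm² − (Σfm)²/n = 590600 − 7000²/98 = 90600.0000
Population variance = 90600.0000 / 98 = 924.4898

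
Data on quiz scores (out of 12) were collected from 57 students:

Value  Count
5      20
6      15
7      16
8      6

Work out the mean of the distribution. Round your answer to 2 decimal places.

6.14

Values: 5, 6, 7, 8
Σfx = 20×5 + 15×6 + 16×7 + 6×8 = 350
n = Σf = 57
Mean = 350 / 57 = 6.1404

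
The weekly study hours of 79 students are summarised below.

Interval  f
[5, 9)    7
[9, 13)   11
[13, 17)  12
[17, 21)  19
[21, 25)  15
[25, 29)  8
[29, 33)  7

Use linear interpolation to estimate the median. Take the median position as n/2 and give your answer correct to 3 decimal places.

19.000

Cumulative frequencies: 7, 18, 30, 49, 64, 72, 79
n = 79; position = n/2 = 39.5.
This falls in the class [17, 21): L = 17, F = 30, f = 19, h = 4.
Median ≈ 17 + ((39.5 − 30) / 19) × 4 = 19.0000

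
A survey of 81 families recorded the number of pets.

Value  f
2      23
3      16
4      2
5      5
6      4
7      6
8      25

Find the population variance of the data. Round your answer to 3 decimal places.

Values: 2, 3, 4, 5, 6, 7, 8
n = 81, Σfx = 393, mean = 4.8519
Σfx² = 2431
Σf(x − x̄)² = Σfx² − (Σfx)²/n = 2431 − 393²/81 = 524.2222
Population variance = 524.2222 / 81 = 6.4719

6.472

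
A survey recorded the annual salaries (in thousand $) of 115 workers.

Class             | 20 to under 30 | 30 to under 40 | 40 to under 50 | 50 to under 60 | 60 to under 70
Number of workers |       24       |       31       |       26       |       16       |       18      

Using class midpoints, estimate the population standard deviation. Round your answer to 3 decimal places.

Midpoints: 25, 35, 45, 55, 65
n = 115, Σfm = 4905, mean = 42.6522
Σfm² = 230075
Σf(m − x̄)² = Σfm² − (Σfm)²/n = 230075 − 4905²/115 = 20866.0870
Population variance = 20866.0870 / 115 = 181.4442
Standard deviation = √181.4442 = 13.4701

13.470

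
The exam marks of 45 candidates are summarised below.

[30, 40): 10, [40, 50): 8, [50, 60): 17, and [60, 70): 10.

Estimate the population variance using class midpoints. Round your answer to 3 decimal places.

112.889

Midpoints: 35, 45, 55, 65
n = 45, Σfm = 2295, mean = 51.0000
Σfm² = 122125
Σf(m − x̄)² = Σfm² − (Σfm)²/n = 122125 − 2295²/45 = 5080.0000
Population variance = 5080.0000 / 45 = 112.8889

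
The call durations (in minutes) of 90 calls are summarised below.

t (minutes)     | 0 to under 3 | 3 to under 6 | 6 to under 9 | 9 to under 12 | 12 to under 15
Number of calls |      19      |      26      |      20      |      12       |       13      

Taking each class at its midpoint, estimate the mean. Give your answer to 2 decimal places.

Midpoints: 1.5, 4.5, 7.5, 10.5, 13.5
Σfm = 19×1.5 + 26×4.5 + 20×7.5 + 12×10.5 + 13×13.5 = 597
n = Σf = 90
Mean = 597 / 90 = 6.6333

6.63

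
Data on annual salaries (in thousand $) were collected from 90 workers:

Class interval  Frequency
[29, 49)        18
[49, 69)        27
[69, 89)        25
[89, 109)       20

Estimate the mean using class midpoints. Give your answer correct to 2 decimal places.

Midpoints: 39, 59, 79, 99
Σfm = 18×39 + 27×59 + 25×79 + 20×99 = 6250
n = Σf = 90
Mean = 6250 / 90 = 69.4444

69.44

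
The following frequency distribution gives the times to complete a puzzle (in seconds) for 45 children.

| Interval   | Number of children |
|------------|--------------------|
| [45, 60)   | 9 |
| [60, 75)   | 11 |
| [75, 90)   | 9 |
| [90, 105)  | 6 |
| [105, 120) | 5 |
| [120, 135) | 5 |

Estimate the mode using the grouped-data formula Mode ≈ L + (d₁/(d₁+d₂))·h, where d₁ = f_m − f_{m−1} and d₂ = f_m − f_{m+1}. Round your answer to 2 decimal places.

Modal class: [60, 75) (highest frequency 11).
d₁ = 11 − 9 = 2, d₂ = 11 − 9 = 2
Mode ≈ 60 + (2/(2+2)) × 15 = 60 + 7.5000 = 67.5000

67.50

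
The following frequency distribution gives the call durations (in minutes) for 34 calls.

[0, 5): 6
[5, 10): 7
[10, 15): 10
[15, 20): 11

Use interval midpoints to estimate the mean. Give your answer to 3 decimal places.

11.324

Midpoints: 2.5, 7.5, 12.5, 17.5
Σfm = 6×2.5 + 7×7.5 + 10×12.5 + 11×17.5 = 385
n = Σf = 34
Mean = 385 / 34 = 11.3235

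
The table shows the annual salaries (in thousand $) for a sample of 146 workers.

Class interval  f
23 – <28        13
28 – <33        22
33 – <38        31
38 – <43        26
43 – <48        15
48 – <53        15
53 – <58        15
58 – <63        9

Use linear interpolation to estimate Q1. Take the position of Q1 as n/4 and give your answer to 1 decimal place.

33.2

Cumulative frequencies: 13, 35, 66, 92, 107, 122, 137, 146
n = 146; position = n/4 = 36.5.
This falls in the class 33 – <38: L = 33, F = 35, f = 31, h = 5.
Lower quartile ≈ 33 + ((36.5 − 35) / 31) × 5 = 33.2419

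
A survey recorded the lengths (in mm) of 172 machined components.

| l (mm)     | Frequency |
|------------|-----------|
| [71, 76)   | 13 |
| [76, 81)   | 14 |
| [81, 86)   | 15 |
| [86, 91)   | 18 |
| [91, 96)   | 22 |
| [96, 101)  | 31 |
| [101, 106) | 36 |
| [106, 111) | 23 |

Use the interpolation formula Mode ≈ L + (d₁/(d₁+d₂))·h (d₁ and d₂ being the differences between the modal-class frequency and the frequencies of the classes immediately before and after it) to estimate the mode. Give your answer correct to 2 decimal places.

102.39

Modal class: [101, 106) (highest frequency 36).
d₁ = 36 − 31 = 5, d₂ = 36 − 23 = 13
Mode ≈ 101 + (5/(5+13)) × 5 = 101 + 1.3889 = 102.3889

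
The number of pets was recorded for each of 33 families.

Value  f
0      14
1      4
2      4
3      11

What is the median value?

1

Cumulative frequencies: 14, 18, 22, 33
n = 33, so the median is the value in position (n+1)/2 = 17.
Position 17 falls at value 1.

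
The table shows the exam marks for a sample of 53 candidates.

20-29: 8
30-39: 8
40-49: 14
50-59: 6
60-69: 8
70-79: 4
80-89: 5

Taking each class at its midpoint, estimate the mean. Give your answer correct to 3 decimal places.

50.160

Midpoints: 24.5, 34.5, 44.5, 54.5, 64.5, 74.5, 84.5
Σfm = 8×24.5 + 8×34.5 + 14×44.5 + 6×54.5 + 8×64.5 + 4×74.5 + 5×84.5 = 2658.5
n = Σf = 53
Mean = 2658.5 / 53 = 50.1604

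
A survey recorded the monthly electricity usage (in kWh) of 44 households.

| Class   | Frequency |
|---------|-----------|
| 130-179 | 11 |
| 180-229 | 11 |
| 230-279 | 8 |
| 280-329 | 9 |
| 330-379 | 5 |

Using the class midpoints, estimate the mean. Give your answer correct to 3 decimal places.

238.591

Midpoints: 154.5, 204.5, 254.5, 304.5, 354.5
Σfm = 11×154.5 + 11×204.5 + 8×254.5 + 9×304.5 + 5×354.5 = 10498
n = Σf = 44
Mean = 10498 / 44 = 238.5909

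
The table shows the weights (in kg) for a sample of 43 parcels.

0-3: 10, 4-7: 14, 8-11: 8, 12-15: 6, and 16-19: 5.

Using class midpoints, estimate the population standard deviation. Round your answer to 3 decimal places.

5.193

Midpoints: 1.5, 5.5, 9.5, 13.5, 17.5
n = 43, Σfm = 336.5, mean = 7.8256
Σfm² = 3792.75
Σf(m − x̄)² = Σfm² − (Σfm)²/n = 3792.75 − 336.5²/43 = 1159.4419
Population variance = 1159.4419 / 43 = 26.9638
Standard deviation = √26.9638 = 5.1927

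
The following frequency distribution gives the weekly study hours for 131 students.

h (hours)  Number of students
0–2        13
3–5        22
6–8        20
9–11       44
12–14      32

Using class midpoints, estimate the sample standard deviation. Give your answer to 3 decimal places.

Midpoints: 1, 4, 7, 10, 13
n = 131, Σfm = 1097, mean = 8.3740
Σfm² = 11153
Σf(m − x̄)² = Σfm² − (Σfm)²/n = 11153 − 1097²/131 = 1966.6718
Sample variance = 1966.6718 / 130 = 15.1282
Standard deviation = √15.1282 = 3.8895

3.890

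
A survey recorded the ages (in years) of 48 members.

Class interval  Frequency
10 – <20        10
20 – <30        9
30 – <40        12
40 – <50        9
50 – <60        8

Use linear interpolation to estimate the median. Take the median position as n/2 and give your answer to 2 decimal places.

34.17

Cumulative frequencies: 10, 19, 31, 40, 48
n = 48; position = n/2 = 24.
This falls in the class 30 – <40: L = 30, F = 19, f = 12, h = 10.
Median ≈ 30 + ((24 − 19) / 12) × 10 = 34.1667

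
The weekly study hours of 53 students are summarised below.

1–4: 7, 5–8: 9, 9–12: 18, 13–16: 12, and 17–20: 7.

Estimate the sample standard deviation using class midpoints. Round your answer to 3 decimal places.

Midpoints: 2.5, 6.5, 10.5, 14.5, 18.5
n = 53, Σfm = 568.5, mean = 10.7264
Σfm² = 7327.25
Σf(m − x̄)² = Σfm² − (Σfm)²/n = 7327.25 − 568.5²/53 = 1229.2830
Sample variance = 1229.2830 / 52 = 23.6401
Standard deviation = √23.6401 = 4.8621

4.862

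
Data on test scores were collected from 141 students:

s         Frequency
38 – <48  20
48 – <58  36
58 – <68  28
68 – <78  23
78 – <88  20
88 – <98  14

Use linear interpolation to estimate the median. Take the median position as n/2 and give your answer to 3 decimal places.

Cumulative frequencies: 20, 56, 84, 107, 127, 141
n = 141; position = n/2 = 70.5.
This falls in the class 58 – <68: L = 58, F = 56, f = 28, h = 10.
Median ≈ 58 + ((70.5 − 56) / 28) × 10 = 63.1786

63.179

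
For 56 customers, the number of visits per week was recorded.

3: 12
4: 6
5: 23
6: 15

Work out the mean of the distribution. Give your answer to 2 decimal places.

4.73

Values: 3, 4, 5, 6
Σfx = 12×3 + 6×4 + 23×5 + 15×6 = 265
n = Σf = 56
Mean = 265 / 56 = 4.7321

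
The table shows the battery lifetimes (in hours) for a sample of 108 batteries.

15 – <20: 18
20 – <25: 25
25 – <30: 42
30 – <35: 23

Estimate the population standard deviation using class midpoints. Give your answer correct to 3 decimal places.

Midpoints: 17.5, 22.5, 27.5, 32.5
n = 108, Σfm = 2780, mean = 25.7407
Σfm² = 74225
Σf(m − x̄)² = Σfm² − (Σfm)²/n = 74225 − 2780²/108 = 2665.7407
Population variance = 2665.7407 / 108 = 24.6828
Standard deviation = √24.6828 = 4.9682

4.968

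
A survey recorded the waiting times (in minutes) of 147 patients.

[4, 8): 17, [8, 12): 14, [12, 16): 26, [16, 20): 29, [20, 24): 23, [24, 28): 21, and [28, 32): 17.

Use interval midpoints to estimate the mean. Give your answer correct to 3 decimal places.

Midpoints: 6, 10, 14, 18, 22, 26, 30
Σfm = 17×6 + 14×10 + 26×14 + 29×18 + 23×22 + 21×26 + 17×30 = 2690
n = Σf = 147
Mean = 2690 / 147 = 18.2993

18.299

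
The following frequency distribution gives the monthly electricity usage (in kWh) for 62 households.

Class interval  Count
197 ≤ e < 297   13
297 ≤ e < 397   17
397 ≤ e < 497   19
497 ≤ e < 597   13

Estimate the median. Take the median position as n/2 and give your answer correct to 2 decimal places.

402.26

Cumulative frequencies: 13, 30, 49, 62
n = 62; position = n/2 = 31.
This falls in the class 397 ≤ e < 497: L = 397, F = 30, f = 19, h = 100.
Median ≈ 397 + ((31 − 30) / 19) × 100 = 402.2632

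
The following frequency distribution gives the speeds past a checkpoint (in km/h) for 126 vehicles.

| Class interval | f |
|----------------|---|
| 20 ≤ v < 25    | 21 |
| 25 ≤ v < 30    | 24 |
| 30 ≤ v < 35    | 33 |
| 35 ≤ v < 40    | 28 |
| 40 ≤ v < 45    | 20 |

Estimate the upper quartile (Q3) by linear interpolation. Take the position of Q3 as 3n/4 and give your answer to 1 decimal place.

37.9

Cumulative frequencies: 21, 45, 78, 106, 126
n = 126; position = 3n/4 = 94.5.
This falls in the class 35 ≤ v < 40: L = 35, F = 78, f = 28, h = 5.
Upper quartile ≈ 35 + ((94.5 − 78) / 28) × 5 = 37.9464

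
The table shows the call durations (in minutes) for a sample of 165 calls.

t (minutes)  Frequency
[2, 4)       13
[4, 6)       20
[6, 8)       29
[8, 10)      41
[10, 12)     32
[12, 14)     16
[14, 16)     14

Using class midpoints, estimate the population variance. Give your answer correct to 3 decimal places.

Midpoints: 3, 5, 7, 9, 11, 13, 15
n = 165, Σfm = 1481, mean = 8.9758
Σfm² = 15085
Σf(m − x̄)² = Σfm² − (Σfm)²/n = 15085 − 1481²/165 = 1791.9030
Population variance = 1791.9030 / 165 = 10.8600

10.860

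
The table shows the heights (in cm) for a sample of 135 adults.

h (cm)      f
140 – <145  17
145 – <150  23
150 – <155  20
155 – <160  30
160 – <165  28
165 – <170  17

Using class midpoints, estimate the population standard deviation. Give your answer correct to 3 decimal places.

7.918

Midpoints: 142.5, 147.5, 152.5, 157.5, 162.5, 167.5
n = 135, Σfm = 20987.5, mean = 155.4630
Σfm² = 3271243.75
Σf(m − x̄)² = Σfm² − (Σfm)²/n = 3271243.75 − 20987.5²/135 = 8464.8148
Population variance = 8464.8148 / 135 = 62.7023
Standard deviation = √62.7023 = 7.9185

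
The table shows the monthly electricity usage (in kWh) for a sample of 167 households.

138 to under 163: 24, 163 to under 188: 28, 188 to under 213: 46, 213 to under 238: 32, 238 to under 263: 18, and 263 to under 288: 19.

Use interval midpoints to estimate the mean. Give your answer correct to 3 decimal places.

207.835

Midpoints: 150.5, 175.5, 200.5, 225.5, 250.5, 275.5
Σfm = 24×150.5 + 28×175.5 + 46×200.5 + 32×225.5 + 18×250.5 + 19×275.5 = 34708.5
n = Σf = 167
Mean = 34708.5 / 167 = 207.8353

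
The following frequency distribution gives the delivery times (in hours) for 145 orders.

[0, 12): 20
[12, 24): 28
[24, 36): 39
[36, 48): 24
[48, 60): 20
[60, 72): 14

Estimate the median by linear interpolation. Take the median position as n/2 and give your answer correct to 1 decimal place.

31.5

Cumulative frequencies: 20, 48, 87, 111, 131, 145
n = 145; position = n/2 = 72.5.
This falls in the class [24, 36): L = 24, F = 48, f = 39, h = 12.
Median ≈ 24 + ((72.5 − 48) / 39) × 12 = 31.5385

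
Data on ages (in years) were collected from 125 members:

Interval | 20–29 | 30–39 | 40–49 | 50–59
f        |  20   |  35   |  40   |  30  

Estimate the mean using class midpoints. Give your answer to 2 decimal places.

40.90

Midpoints: 24.5, 34.5, 44.5, 54.5
Σfm = 20×24.5 + 35×34.5 + 40×44.5 + 30×54.5 = 5112.5
n = Σf = 125
Mean = 5112.5 / 125 = 40.9000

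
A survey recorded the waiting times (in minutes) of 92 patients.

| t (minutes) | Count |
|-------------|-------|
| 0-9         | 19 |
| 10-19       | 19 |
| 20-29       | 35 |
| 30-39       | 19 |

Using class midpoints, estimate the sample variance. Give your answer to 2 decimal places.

Midpoints: 4.5, 14.5, 24.5, 34.5
n = 92, Σfm = 1874, mean = 20.3696
Σfm² = 48003
Σf(m − x̄)² = Σfm² − (Σfm)²/n = 48003 − 1874²/92 = 9830.4348
Sample variance = 9830.4348 / 91 = 108.0268

108.03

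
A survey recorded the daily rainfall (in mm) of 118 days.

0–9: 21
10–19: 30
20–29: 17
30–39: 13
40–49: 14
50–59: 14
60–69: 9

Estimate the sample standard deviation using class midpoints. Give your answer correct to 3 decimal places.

Midpoints: 4.5, 14.5, 24.5, 34.5, 44.5, 54.5, 64.5
n = 118, Σfm = 3361, mean = 28.4831
Σfm² = 139159.5
Σf(m − x̄)² = Σfm² − (Σfm)²/n = 139159.5 − 3361²/118 = 43427.9661
Sample variance = 43427.9661 / 117 = 371.1792
Standard deviation = √371.1792 = 19.2660

19.266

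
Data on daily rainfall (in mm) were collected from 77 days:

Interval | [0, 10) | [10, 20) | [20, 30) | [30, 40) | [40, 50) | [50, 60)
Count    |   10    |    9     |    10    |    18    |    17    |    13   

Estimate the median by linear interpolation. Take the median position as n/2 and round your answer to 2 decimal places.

Cumulative frequencies: 10, 19, 29, 47, 64, 77
n = 77; position = n/2 = 38.5.
This falls in the class [30, 40): L = 30, F = 29, f = 18, h = 10.
Median ≈ 30 + ((38.5 − 29) / 18) × 10 = 35.2778

35.28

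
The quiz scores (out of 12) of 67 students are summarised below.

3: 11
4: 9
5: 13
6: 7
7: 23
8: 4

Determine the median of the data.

6

Cumulative frequencies: 11, 20, 33, 40, 63, 67
n = 67, so the median is the value in position (n+1)/2 = 34.
Position 34 falls at value 6.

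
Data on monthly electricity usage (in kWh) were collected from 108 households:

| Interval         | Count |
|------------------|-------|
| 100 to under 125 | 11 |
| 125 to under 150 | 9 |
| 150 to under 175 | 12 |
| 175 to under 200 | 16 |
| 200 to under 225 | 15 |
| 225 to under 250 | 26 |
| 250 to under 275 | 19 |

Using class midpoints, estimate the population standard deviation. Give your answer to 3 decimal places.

Midpoints: 112.5, 137.5, 162.5, 187.5, 212.5, 237.5, 262.5
n = 108, Σfm = 21775, mean = 201.6204
Σfm² = 4641875
Σf(m − x̄)² = Σfm² − (Σfm)²/n = 4641875 − 21775²/108 = 251591.4352
Population variance = 251591.4352 / 108 = 2329.5503
Standard deviation = √2329.5503 = 48.2654

48.265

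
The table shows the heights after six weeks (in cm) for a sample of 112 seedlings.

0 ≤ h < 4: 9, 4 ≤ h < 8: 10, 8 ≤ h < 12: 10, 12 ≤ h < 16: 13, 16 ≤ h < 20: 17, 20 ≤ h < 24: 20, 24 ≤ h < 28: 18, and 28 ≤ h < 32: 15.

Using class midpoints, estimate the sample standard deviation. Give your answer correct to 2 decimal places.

8.61

Midpoints: 2, 6, 10, 14, 18, 22, 26, 30
n = 112, Σfm = 2024, mean = 18.0714
Σfm² = 44800
Σf(m − x̄)² = Σfm² − (Σfm)²/n = 44800 − 2024²/112 = 8223.4286
Sample variance = 8223.4286 / 111 = 74.0849
Standard deviation = √74.0849 = 8.6073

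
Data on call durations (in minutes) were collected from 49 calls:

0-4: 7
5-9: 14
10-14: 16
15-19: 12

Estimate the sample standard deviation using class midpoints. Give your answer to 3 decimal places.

Midpoints: 2, 7, 12, 17
n = 49, Σfm = 508, mean = 10.3673
Σfm² = 6486
Σf(m − x̄)² = Σfm² − (Σfm)²/n = 6486 − 508²/49 = 1219.3878
Sample variance = 1219.3878 / 48 = 25.4039
Standard deviation = √25.4039 = 5.0402

5.040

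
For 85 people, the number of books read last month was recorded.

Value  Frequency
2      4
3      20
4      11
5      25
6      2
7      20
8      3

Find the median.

5

Cumulative frequencies: 4, 24, 35, 60, 62, 82, 85
n = 85, so the median is the value in position (n+1)/2 = 43.
Position 43 falls at value 5.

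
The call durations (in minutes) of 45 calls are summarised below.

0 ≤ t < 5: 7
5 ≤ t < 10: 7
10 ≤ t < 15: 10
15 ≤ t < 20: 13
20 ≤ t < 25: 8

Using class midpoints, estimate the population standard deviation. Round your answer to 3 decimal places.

Midpoints: 2.5, 7.5, 12.5, 17.5, 22.5
n = 45, Σfm = 602.5, mean = 13.3889
Σfm² = 10031.25
Σf(m − x̄)² = Σfm² − (Σfm)²/n = 10031.25 − 602.5²/45 = 1964.4444
Population variance = 1964.4444 / 45 = 43.6543
Standard deviation = √43.6543 = 6.6071

6.607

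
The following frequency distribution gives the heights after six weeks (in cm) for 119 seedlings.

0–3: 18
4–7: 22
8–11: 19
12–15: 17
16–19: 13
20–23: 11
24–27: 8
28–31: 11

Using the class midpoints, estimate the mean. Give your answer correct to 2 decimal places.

Midpoints: 1.5, 5.5, 9.5, 13.5, 17.5, 21.5, 25.5, 29.5
Σfm = 18×1.5 + 22×5.5 + 19×9.5 + 17×13.5 + 13×17.5 + 11×21.5 + 8×25.5 + 11×29.5 = 1550.5
n = Σf = 119
Mean = 1550.5 / 119 = 13.0294

13.03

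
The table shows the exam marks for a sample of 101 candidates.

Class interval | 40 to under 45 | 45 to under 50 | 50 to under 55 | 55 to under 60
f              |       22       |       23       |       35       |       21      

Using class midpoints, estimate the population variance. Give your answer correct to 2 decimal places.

27.49

Midpoints: 42.5, 47.5, 52.5, 57.5
n = 101, Σfm = 5072.5, mean = 50.2228
Σfm² = 257531.25
Σf(m − x̄)² = Σfm² − (Σfm)²/n = 257531.25 − 5072.5²/101 = 2776.2376
Population variance = 2776.2376 / 101 = 27.4875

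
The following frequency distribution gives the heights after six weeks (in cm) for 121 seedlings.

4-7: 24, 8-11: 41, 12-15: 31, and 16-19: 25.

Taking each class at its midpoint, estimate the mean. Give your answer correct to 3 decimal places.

11.384

Midpoints: 5.5, 9.5, 13.5, 17.5
Σfm = 24×5.5 + 41×9.5 + 31×13.5 + 25×17.5 = 1377.5
n = Σf = 121
Mean = 1377.5 / 121 = 11.3843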